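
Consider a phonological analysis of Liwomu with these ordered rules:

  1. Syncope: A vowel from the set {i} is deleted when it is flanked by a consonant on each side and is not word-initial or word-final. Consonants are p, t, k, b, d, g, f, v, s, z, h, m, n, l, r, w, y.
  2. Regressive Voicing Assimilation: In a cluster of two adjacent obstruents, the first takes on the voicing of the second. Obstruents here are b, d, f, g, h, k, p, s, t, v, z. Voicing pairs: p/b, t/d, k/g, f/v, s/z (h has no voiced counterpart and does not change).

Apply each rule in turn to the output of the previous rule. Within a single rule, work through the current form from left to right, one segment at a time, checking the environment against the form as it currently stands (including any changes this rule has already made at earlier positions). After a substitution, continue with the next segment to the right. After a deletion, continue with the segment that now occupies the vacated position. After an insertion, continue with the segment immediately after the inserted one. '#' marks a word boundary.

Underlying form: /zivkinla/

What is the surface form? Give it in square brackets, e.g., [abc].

1 Syncope: [zivkinla] → [zvknla]
2 Regressive Voicing Assimilation: [zvknla] → [zfknla]

[zfknla]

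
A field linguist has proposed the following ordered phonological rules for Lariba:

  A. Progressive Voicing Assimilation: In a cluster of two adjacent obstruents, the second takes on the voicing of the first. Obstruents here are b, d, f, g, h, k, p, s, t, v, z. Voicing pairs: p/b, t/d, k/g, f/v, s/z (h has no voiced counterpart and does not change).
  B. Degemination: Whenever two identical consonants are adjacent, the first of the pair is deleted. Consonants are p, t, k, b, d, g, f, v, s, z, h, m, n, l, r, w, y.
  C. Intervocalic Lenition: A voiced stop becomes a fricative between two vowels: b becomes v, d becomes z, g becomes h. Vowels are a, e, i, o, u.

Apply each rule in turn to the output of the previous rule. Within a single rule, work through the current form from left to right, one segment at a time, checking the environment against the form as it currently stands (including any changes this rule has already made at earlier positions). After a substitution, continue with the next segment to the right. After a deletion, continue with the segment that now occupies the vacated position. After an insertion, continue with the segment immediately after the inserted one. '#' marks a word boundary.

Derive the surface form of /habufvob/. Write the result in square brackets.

A Progressive Voicing Assimilation: [habufvob] → [habuffob]
B Degemination: [habuffob] → [habufob]
C Intervocalic Lenition: [habufob] → [havufob]

[havufob]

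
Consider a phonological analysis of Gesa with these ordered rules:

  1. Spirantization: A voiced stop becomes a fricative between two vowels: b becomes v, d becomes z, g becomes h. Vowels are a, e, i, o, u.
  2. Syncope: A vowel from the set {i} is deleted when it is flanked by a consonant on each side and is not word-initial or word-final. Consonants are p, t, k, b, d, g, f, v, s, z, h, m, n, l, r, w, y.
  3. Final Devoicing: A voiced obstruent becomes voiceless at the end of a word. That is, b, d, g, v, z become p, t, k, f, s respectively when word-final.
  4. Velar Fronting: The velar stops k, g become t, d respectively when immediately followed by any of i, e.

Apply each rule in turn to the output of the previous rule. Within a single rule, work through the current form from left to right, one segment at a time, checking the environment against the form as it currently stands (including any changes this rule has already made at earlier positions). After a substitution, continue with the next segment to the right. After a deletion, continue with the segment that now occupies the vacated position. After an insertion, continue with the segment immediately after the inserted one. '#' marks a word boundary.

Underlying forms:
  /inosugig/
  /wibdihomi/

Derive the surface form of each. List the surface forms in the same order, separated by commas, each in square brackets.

[inosuhk], [wbdhomi]

/inosugig/:
  1 Spirantization: [inosugig] → [inosuhig]
  2 Syncope: [inosuhig] → [inosuhg]
  3 Final Devoicing: [inosuhg] → [inosuhk]
  4 Velar Fronting: no change — [inosuhk]
/wibdihomi/:
  1 Spirantization: no change — [wibdihomi]
  2 Syncope: [wibdihomi] → [wbdhomi]
  3 Final Devoicing: no change — [wbdhomi]
  4 Velar Fronting: no change — [wbdhomi]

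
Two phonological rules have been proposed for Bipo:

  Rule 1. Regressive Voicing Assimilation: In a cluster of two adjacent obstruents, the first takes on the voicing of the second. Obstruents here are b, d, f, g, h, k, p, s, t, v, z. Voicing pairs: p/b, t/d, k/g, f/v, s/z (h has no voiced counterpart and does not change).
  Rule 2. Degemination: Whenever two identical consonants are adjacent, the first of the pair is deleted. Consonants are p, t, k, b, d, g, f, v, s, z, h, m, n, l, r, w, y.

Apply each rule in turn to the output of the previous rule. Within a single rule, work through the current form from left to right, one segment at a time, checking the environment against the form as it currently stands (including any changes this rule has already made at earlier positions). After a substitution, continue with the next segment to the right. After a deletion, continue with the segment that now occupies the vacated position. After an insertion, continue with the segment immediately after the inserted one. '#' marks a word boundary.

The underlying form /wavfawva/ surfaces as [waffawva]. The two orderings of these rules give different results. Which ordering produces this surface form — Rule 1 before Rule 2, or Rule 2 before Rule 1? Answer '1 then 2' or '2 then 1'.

2 then 1

Order 1 then 2:
  1 Regressive Voicing Assimilation: [wavfawva] → [waffawva]
  2 Degemination: [waffawva] → [wafawva]
  result: [wafawva]
Order 2 then 1:
  2 Degemination: no change — [wavfawva]
  1 Regressive Voicing Assimilation: [wavfawva] → [waffawva]
  result: [waffawva]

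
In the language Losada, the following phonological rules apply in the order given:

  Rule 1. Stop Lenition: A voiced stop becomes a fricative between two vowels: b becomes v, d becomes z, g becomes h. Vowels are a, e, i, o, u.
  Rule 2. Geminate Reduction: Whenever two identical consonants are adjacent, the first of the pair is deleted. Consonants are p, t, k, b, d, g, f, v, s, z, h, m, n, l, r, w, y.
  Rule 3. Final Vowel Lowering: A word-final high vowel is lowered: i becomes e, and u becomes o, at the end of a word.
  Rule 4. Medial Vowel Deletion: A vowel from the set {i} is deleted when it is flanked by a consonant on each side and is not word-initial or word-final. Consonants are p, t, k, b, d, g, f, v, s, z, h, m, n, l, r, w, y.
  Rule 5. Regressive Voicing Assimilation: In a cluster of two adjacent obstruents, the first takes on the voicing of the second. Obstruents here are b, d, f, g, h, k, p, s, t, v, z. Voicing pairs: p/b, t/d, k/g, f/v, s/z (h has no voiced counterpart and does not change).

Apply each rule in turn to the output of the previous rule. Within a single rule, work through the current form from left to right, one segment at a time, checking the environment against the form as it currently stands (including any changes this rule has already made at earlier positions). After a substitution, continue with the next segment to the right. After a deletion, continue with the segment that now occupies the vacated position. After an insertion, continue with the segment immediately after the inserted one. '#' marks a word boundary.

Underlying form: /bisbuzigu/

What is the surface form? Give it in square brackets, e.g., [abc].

[pzbusho]

Rule 1 Stop Lenition: [bisbuzigu] → [bisbuzihu]
Rule 2 Geminate Reduction: no change — [bisbuzihu]
Rule 3 Final Vowel Lowering: [bisbuzihu] → [bisbuziho]
Rule 4 Medial Vowel Deletion: [bisbuziho] → [bsbuzho]
Rule 5 Regressive Voicing Assimilation: [bsbuzho] → [pzbusho]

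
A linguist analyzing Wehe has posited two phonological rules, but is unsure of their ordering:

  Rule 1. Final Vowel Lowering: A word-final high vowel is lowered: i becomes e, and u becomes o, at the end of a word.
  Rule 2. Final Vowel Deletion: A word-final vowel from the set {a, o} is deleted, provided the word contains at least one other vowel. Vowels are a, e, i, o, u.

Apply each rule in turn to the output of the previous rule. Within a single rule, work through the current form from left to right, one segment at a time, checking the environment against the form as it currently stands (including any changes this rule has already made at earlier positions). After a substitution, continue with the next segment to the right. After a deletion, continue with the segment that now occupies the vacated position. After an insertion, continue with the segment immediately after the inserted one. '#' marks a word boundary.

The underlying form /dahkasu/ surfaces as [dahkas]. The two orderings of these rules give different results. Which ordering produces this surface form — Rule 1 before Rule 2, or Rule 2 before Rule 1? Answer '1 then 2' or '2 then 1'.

Order 1 then 2:
  1 Final Vowel Lowering: [dahkasu] → [dahkaso]
  2 Final Vowel Deletion: [dahkaso] → [dahkas]
  result: [dahkas]
Order 2 then 1:
  2 Final Vowel Deletion: no change — [dahkasu]
  1 Final Vowel Lowering: [dahkasu] → [dahkaso]
  result: [dahkaso]

1 then 2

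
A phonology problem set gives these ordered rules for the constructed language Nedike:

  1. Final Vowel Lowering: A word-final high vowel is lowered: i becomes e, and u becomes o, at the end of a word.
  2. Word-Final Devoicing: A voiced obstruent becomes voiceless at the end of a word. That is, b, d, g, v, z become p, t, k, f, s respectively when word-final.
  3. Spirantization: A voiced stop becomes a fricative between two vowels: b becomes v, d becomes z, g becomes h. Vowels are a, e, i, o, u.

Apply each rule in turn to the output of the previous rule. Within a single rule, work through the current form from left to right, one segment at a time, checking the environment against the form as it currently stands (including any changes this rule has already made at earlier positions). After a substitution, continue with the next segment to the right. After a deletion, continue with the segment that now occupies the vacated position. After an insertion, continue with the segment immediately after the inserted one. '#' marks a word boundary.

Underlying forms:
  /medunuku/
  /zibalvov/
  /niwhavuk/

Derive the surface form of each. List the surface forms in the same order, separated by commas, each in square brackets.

[mezunuko], [zivalvof], [niwhavuk]

/medunuku/:
  1 Final Vowel Lowering: [medunuku] → [medunuko]
  2 Word-Final Devoicing: no change — [medunuko]
  3 Spirantization: [medunuko] → [mezunuko]
/zibalvov/:
  1 Final Vowel Lowering: no change — [zibalvov]
  2 Word-Final Devoicing: [zibalvov] → [zibalvof]
  3 Spirantization: [zibalvof] → [zivalvof]
/niwhavuk/:
  1 Final Vowel Lowering: no change — [niwhavuk]
  2 Word-Final Devoicing: no change — [niwhavuk]
  3 Spirantization: no change — [niwhavuk]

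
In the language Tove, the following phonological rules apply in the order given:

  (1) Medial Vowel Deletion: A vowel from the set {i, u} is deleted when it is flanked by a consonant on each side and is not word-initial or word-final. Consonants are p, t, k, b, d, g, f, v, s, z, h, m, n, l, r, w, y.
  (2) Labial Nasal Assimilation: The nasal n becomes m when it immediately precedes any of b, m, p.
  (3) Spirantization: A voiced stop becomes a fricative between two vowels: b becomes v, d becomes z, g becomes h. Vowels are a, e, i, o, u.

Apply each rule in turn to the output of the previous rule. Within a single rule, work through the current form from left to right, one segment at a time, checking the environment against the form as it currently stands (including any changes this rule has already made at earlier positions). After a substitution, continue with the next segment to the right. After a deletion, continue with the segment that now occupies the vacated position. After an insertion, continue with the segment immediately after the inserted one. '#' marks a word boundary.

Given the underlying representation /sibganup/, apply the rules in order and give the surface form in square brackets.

[sbgamp]

(1) Medial Vowel Deletion: [sibganup] → [sbganp]
(2) Labial Nasal Assimilation: [sbganp] → [sbgamp]
(3) Spirantization: no change — [sbgamp]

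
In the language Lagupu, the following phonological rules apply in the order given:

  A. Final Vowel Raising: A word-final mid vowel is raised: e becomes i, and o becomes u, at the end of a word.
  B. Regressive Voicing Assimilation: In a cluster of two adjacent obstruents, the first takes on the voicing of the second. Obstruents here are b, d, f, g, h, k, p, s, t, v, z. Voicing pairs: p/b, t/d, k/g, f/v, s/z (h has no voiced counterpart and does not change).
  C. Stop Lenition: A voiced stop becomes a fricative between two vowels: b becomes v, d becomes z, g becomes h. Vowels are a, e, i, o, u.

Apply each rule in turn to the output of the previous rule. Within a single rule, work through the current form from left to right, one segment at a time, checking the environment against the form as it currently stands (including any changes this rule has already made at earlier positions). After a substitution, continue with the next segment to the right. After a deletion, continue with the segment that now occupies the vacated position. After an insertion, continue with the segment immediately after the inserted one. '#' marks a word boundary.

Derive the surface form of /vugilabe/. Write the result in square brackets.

A Final Vowel Raising: [vugilabe] → [vugilabi]
B Regressive Voicing Assimilation: no change — [vugilabi]
C Stop Lenition: [vugilabi] → [vuhilavi]

[vuhilavi]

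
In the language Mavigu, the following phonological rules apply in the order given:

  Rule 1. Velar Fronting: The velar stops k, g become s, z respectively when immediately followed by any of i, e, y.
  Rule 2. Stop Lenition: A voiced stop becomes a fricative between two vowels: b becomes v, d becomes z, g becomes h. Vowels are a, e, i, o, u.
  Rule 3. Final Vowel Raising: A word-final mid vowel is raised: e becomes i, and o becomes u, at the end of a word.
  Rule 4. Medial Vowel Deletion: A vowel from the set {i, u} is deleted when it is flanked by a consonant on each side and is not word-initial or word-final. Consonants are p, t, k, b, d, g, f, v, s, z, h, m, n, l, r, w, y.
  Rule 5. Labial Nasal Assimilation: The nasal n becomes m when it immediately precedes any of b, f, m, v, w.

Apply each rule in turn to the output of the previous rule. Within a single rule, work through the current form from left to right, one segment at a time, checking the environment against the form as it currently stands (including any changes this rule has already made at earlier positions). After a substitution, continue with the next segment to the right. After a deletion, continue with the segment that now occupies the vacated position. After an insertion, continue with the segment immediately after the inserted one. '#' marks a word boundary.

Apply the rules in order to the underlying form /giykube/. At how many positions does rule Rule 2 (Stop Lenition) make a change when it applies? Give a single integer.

1

Rule 1 Velar Fronting: [giykube] → [ziykube]
Rule 2 Stop Lenition: [ziykube] → [ziykuve]
Rule 3 Final Vowel Raising: [ziykuve] → [ziykuvi]
Rule 4 Medial Vowel Deletion: [ziykuvi] → [zykvi]
Rule 5 Labial Nasal Assimilation: no change — [zykvi]
Rule Rule 2 changed 1 position(s).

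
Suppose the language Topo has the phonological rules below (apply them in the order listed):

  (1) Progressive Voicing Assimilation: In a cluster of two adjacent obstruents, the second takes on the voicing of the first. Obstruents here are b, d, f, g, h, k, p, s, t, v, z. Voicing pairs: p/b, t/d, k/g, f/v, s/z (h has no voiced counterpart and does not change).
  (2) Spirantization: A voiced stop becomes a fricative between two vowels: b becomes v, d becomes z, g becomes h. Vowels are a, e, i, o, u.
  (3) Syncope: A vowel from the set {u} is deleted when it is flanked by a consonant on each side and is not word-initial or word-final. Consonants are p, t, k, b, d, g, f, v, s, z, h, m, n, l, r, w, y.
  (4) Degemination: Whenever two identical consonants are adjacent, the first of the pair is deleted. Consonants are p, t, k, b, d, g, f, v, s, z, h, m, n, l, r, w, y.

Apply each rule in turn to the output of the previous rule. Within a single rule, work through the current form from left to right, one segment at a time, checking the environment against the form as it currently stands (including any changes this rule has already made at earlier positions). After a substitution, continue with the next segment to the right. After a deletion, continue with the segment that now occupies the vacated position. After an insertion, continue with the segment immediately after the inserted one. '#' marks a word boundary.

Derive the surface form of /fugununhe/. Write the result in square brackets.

[fhnhe]

(1) Progressive Voicing Assimilation: no change — [fugununhe]
(2) Spirantization: [fugununhe] → [fuhununhe]
(3) Syncope: [fuhununhe] → [fhnnhe]
(4) Degemination: [fhnnhe] → [fhnhe]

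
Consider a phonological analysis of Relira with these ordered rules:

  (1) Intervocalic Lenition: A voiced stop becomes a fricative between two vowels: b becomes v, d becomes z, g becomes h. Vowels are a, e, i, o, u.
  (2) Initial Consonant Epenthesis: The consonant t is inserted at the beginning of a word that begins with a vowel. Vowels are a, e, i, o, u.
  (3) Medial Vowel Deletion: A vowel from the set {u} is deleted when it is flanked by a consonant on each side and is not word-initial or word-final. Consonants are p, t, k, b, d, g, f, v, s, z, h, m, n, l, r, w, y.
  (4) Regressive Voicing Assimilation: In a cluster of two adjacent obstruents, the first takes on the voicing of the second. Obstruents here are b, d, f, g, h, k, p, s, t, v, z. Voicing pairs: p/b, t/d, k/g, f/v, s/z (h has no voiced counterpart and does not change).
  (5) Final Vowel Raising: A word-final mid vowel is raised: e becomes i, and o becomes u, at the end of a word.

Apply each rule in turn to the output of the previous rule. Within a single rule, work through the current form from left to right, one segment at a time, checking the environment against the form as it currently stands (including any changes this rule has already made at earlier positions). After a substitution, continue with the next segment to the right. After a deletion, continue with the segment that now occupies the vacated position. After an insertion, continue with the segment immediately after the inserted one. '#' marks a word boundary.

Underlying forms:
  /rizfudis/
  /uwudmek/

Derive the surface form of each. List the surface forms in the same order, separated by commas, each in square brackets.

[risvzis], [twdmek]

/rizfudis/:
  (1) Intervocalic Lenition: [rizfudis] → [rizfuzis]
  (2) Initial Consonant Epenthesis: no change — [rizfuzis]
  (3) Medial Vowel Deletion: [rizfuzis] → [rizfzis]
  (4) Regressive Voicing Assimilation: [rizfzis] → [risvzis]
  (5) Final Vowel Raising: no change — [risvzis]
/uwudmek/:
  (1) Intervocalic Lenition: no change — [uwudmek]
  (2) Initial Consonant Epenthesis: [uwudmek] → [tuwudmek]
  (3) Medial Vowel Deletion: [tuwudmek] → [twdmek]
  (4) Regressive Voicing Assimilation: no change — [twdmek]
  (5) Final Vowel Raising: no change — [twdmek]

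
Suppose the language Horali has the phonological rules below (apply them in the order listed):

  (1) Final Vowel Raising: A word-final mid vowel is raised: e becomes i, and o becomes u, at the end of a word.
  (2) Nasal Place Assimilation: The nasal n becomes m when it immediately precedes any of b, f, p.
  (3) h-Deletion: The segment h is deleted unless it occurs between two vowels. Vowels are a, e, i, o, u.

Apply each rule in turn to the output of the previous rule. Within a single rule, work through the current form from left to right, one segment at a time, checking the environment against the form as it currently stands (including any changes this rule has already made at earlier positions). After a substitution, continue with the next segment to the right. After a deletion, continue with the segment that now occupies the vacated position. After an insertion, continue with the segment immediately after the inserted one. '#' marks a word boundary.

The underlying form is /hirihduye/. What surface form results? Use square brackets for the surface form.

[iriduyi]

(1) Final Vowel Raising: [hirihduye] → [hirihduyi]
(2) Nasal Place Assimilation: no change — [hirihduyi]
(3) h-Deletion: [hirihduyi] → [iriduyi]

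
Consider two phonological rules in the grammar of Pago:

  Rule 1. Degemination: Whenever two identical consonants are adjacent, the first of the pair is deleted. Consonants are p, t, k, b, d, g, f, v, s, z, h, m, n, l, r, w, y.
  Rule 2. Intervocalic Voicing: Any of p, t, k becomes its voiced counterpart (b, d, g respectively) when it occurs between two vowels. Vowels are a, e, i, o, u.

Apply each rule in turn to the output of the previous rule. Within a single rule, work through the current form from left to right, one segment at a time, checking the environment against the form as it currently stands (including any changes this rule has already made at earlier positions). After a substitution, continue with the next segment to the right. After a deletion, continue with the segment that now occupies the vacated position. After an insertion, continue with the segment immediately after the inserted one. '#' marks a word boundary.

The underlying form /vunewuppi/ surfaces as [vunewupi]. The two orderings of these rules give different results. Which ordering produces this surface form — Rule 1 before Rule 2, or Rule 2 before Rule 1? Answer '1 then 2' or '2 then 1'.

2 then 1

Order 1 then 2:
  1 Degemination: [vunewuppi] → [vunewupi]
  2 Intervocalic Voicing: [vunewupi] → [vunewubi]
  result: [vunewubi]
Order 2 then 1:
  2 Intervocalic Voicing: no change — [vunewuppi]
  1 Degemination: [vunewuppi] → [vunewupi]
  result: [vunewupi]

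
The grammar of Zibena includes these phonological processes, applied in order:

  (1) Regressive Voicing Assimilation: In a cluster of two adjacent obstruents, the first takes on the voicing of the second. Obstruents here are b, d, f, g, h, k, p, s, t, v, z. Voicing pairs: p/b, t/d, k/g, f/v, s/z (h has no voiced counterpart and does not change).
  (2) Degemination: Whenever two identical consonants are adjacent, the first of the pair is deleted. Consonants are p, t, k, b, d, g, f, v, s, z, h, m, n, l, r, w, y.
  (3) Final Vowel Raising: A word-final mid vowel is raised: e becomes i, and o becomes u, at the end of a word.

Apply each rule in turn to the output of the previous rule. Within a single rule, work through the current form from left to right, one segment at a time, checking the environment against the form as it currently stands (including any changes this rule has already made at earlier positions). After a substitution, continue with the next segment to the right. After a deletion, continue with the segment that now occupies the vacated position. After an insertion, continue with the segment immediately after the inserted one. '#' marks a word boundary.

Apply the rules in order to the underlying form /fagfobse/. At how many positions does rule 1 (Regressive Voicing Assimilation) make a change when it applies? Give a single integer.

(1) Regressive Voicing Assimilation: [fagfobse] → [fakfopse]
(2) Degemination: no change — [fakfopse]
(3) Final Vowel Raising: [fakfopse] → [fakfopsi]
Rule 1 changed 2 position(s).

2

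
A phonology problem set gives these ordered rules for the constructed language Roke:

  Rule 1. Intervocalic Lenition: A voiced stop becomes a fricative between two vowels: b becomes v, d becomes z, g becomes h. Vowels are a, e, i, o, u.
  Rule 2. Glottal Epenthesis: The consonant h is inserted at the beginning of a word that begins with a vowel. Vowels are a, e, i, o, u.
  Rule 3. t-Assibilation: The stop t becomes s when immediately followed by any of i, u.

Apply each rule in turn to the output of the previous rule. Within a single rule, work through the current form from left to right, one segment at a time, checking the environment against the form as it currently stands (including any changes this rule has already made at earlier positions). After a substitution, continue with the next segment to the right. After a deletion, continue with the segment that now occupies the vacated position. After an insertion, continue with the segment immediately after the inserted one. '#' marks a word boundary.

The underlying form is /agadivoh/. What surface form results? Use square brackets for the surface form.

[hahazivoh]

Rule 1 Intervocalic Lenition: [agadivoh] → [ahazivoh]
Rule 2 Glottal Epenthesis: [ahazivoh] → [hahazivoh]
Rule 3 t-Assibilation: no change — [hahazivoh]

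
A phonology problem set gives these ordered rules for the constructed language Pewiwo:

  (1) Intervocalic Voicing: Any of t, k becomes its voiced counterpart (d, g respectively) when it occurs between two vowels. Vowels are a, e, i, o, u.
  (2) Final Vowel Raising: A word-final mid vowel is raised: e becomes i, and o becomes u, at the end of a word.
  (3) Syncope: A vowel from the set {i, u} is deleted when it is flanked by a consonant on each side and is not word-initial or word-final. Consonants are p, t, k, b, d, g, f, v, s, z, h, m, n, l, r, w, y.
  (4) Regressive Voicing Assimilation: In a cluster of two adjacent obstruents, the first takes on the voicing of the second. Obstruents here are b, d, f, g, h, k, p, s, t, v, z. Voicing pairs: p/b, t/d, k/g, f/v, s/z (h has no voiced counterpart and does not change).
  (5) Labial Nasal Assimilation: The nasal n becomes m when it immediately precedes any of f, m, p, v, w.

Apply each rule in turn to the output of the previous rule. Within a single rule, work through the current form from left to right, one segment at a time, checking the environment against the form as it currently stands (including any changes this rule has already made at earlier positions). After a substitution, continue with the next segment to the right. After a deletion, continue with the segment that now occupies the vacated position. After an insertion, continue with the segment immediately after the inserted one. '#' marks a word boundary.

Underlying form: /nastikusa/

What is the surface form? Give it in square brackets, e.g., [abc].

(1) Intervocalic Voicing: [nastikusa] → [nastigusa]
(2) Final Vowel Raising: no change — [nastigusa]
(3) Syncope: [nastigusa] → [nastgsa]
(4) Regressive Voicing Assimilation: [nastgsa] → [nasdksa]
(5) Labial Nasal Assimilation: no change — [nasdksa]

[nasdksa]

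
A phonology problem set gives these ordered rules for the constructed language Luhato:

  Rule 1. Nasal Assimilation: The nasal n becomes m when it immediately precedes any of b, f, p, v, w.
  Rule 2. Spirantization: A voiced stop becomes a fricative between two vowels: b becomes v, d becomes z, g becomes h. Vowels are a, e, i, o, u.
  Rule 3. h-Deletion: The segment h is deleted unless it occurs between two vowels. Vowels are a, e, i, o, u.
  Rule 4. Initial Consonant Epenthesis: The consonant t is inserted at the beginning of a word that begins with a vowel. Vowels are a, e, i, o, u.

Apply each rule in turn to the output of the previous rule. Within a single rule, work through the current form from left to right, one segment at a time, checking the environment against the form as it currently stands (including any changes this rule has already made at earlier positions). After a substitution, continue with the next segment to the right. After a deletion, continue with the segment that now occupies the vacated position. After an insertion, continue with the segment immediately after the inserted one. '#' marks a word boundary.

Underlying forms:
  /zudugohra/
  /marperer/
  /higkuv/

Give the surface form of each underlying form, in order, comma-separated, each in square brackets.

/zudugohra/:
  Rule 1 Nasal Assimilation: no change — [zudugohra]
  Rule 2 Spirantization: [zudugohra] → [zuzuhohra]
  Rule 3 h-Deletion: [zuzuhohra] → [zuzuhora]
  Rule 4 Initial Consonant Epenthesis: no change — [zuzuhora]
/marperer/:
  Rule 1 Nasal Assimilation: no change — [marperer]
  Rule 2 Spirantization: no change — [marperer]
  Rule 3 h-Deletion: no change — [marperer]
  Rule 4 Initial Consonant Epenthesis: no change — [marperer]
/higkuv/:
  Rule 1 Nasal Assimilation: no change — [higkuv]
  Rule 2 Spirantization: no change — [higkuv]
  Rule 3 h-Deletion: [higkuv] → [igkuv]
  Rule 4 Initial Consonant Epenthesis: [igkuv] → [tigkuv]

[zuzuhora], [marperer], [tigkuv]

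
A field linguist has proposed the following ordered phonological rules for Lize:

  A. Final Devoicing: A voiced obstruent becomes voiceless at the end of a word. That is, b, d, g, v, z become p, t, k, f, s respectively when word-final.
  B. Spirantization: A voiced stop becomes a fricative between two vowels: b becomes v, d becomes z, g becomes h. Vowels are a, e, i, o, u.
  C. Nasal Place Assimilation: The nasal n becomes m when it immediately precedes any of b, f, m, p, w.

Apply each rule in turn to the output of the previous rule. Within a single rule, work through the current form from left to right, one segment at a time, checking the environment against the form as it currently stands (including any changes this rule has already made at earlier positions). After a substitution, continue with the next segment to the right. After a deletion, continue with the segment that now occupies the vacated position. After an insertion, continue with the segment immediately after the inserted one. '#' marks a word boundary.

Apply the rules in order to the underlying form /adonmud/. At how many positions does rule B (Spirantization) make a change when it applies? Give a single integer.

A Final Devoicing: [adonmud] → [adonmut]
B Spirantization: [adonmut] → [azonmut]
C Nasal Place Assimilation: [azonmut] → [azommut]
Rule B changed 1 position(s).

1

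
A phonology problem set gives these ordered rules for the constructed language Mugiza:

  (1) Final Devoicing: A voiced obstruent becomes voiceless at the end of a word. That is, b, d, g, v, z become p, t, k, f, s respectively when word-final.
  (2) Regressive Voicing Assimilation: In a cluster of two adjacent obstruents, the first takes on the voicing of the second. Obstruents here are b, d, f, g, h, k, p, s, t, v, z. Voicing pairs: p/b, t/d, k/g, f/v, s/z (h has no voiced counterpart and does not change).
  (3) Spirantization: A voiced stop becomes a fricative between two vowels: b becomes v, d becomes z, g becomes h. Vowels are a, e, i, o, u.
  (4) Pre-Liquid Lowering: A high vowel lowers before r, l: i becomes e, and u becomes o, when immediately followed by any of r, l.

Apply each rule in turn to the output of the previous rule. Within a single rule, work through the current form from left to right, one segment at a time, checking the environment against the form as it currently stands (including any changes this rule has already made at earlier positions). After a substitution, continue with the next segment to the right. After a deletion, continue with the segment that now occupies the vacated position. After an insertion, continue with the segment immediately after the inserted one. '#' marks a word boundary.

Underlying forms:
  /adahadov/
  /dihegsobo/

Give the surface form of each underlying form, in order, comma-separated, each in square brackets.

[azahazof], [diheksovo]

/adahadov/:
  (1) Final Devoicing: [adahadov] → [adahadof]
  (2) Regressive Voicing Assimilation: no change — [adahadof]
  (3) Spirantization: [adahadof] → [azahazof]
  (4) Pre-Liquid Lowering: no change — [azahazof]
/dihegsobo/:
  (1) Final Devoicing: no change — [dihegsobo]
  (2) Regressive Voicing Assimilation: [dihegsobo] → [diheksobo]
  (3) Spirantization: [diheksobo] → [diheksovo]
  (4) Pre-Liquid Lowering: no change — [diheksovo]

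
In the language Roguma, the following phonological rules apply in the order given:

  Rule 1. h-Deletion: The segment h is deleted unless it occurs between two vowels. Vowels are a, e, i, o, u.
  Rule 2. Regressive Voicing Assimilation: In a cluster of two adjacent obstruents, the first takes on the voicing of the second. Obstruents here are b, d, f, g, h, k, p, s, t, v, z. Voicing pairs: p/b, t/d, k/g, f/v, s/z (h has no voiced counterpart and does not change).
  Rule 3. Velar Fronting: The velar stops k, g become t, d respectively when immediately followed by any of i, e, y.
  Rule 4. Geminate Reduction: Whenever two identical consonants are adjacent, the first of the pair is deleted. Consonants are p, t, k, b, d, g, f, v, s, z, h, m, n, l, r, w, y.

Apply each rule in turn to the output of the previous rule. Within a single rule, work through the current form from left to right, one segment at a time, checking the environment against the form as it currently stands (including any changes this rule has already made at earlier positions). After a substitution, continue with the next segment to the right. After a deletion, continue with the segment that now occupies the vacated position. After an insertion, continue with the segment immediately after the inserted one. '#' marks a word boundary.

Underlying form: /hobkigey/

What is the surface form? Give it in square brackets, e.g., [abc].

[optidey]

Rule 1 h-Deletion: [hobkigey] → [obkigey]
Rule 2 Regressive Voicing Assimilation: [obkigey] → [opkigey]
Rule 3 Velar Fronting: [opkigey] → [optidey]
Rule 4 Geminate Reduction: no change — [optidey]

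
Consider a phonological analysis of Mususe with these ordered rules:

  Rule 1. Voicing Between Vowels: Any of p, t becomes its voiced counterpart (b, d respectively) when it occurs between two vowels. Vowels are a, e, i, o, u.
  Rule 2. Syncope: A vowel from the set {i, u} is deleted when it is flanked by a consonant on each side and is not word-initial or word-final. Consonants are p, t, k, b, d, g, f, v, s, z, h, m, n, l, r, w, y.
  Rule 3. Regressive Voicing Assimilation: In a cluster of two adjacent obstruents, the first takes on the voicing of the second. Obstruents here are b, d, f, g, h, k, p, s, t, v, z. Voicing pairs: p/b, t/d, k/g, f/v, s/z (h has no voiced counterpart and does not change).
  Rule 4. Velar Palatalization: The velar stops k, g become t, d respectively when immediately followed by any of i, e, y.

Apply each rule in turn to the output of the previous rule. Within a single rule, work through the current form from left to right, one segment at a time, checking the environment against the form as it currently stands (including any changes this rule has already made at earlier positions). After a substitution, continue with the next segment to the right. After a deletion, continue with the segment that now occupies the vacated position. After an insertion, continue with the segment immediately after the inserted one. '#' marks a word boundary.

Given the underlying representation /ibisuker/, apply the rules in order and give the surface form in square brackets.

[ipster]

Rule 1 Voicing Between Vowels: no change — [ibisuker]
Rule 2 Syncope: [ibisuker] → [ibsker]
Rule 3 Regressive Voicing Assimilation: [ibsker] → [ipsker]
Rule 4 Velar Palatalization: [ipsker] → [ipster]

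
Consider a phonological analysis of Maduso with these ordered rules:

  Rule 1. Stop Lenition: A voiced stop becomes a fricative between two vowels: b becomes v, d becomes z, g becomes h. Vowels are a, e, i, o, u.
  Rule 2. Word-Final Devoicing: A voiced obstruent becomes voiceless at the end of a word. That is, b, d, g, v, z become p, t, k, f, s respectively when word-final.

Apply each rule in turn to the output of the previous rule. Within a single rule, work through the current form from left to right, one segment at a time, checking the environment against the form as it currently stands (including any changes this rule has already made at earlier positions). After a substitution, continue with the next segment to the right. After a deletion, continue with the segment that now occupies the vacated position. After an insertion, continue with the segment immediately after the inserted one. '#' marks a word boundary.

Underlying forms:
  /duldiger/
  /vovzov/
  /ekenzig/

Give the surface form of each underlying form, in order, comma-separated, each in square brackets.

/duldiger/:
  Rule 1 Stop Lenition: [duldiger] → [duldiher]
  Rule 2 Word-Final Devoicing: no change — [duldiher]
/vovzov/:
  Rule 1 Stop Lenition: no change — [vovzov]
  Rule 2 Word-Final Devoicing: [vovzov] → [vovzof]
/ekenzig/:
  Rule 1 Stop Lenition: no change — [ekenzig]
  Rule 2 Word-Final Devoicing: [ekenzig] → [ekenzik]

[duldiher], [vovzof], [ekenzik]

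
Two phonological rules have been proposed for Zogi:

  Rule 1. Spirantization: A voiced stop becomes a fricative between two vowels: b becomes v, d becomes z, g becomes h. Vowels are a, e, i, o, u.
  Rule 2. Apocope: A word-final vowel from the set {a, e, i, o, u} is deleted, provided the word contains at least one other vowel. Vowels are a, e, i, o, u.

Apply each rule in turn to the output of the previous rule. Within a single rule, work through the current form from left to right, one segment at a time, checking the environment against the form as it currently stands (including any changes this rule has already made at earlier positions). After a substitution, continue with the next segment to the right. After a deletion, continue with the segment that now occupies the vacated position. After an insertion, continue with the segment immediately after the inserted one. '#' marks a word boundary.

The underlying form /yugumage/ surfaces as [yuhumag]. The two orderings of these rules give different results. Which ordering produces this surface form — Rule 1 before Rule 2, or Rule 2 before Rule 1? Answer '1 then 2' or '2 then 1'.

2 then 1

Order 1 then 2:
  1 Spirantization: [yugumage] → [yuhumahe]
  2 Apocope: [yuhumahe] → [yuhumah]
  result: [yuhumah]
Order 2 then 1:
  2 Apocope: [yugumage] → [yugumag]
  1 Spirantization: [yugumag] → [yuhumag]
  result: [yuhumag]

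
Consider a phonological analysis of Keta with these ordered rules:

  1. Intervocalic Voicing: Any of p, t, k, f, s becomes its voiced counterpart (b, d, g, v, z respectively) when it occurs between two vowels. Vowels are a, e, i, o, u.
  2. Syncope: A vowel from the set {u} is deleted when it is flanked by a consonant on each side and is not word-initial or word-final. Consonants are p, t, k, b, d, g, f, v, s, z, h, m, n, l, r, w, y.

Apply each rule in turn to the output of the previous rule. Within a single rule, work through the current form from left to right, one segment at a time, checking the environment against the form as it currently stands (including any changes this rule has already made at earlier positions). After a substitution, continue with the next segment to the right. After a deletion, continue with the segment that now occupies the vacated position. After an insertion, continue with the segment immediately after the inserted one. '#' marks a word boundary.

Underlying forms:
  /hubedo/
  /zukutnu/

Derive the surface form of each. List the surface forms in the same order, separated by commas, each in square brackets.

/hubedo/:
  1 Intervocalic Voicing: no change — [hubedo]
  2 Syncope: [hubedo] → [hbedo]
/zukutnu/:
  1 Intervocalic Voicing: [zukutnu] → [zugutnu]
  2 Syncope: [zugutnu] → [zgtnu]

[hbedo], [zgtnu]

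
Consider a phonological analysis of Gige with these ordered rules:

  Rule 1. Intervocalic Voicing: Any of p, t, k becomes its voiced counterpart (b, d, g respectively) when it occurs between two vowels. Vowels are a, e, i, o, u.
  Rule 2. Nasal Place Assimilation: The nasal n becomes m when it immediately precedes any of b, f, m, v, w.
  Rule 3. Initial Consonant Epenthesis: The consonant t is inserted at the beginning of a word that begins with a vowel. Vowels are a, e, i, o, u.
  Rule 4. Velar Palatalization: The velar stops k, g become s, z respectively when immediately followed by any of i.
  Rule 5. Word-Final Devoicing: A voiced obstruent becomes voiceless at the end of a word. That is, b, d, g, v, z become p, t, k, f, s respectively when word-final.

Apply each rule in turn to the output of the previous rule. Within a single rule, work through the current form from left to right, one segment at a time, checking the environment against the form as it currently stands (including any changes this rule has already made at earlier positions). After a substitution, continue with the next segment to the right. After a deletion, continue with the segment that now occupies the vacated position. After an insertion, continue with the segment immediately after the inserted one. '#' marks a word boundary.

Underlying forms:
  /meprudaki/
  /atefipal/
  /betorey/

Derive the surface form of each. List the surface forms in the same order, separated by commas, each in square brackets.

/meprudaki/:
  Rule 1 Intervocalic Voicing: [meprudaki] → [meprudagi]
  Rule 2 Nasal Place Assimilation: no change — [meprudagi]
  Rule 3 Initial Consonant Epenthesis: no change — [meprudagi]
  Rule 4 Velar Palatalization: [meprudagi] → [meprudazi]
  Rule 5 Word-Final Devoicing: no change — [meprudazi]
/atefipal/:
  Rule 1 Intervocalic Voicing: [atefipal] → [adefibal]
  Rule 2 Nasal Place Assimilation: no change — [adefibal]
  Rule 3 Initial Consonant Epenthesis: [adefibal] → [tadefibal]
  Rule 4 Velar Palatalization: no change — [tadefibal]
  Rule 5 Word-Final Devoicing: no change — [tadefibal]
/betorey/:
  Rule 1 Intervocalic Voicing: [betorey] → [bedorey]
  Rule 2 Nasal Place Assimilation: no change — [bedorey]
  Rule 3 Initial Consonant Epenthesis: no change — [bedorey]
  Rule 4 Velar Palatalization: no change — [bedorey]
  Rule 5 Word-Final Devoicing: no change — [bedorey]

[meprudazi], [tadefibal], [bedorey]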